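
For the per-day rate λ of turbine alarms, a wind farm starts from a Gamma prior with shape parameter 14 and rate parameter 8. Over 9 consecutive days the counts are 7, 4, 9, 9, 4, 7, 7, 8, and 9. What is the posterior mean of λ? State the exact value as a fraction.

Total count: 7 + 4 + 9 + 9 + 4 + 7 + 7 + 8 + 9 = 64.
Total exposure: 9 days.
Gamma(α, β) with Poisson data over total exposure Σt gives posterior Gamma(α+Σx, β+Σt) = Gamma(78, 17).
Posterior mean = α'/β' = 78/17.

78/17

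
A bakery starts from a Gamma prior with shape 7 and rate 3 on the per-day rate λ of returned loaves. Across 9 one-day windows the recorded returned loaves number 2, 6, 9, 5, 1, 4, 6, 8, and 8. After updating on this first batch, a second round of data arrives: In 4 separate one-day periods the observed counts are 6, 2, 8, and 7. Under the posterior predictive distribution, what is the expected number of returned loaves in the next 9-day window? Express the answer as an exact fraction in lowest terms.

711/16

Total count: 2 + 6 + 9 + 5 + 1 + 4 + 6 + 8 + 8 = 49.
Total exposure: 9 days.
After the first batch: Gamma(7 + 49, 3 + 9) = Gamma(56, 12).
Total count: 6 + 2 + 8 + 7 = 23.
Total exposure: 4 days.
After the second batch: Gamma(56 + 23, 12 + 4) = Gamma(79, 16).
Predictive mean over a 9-day window = T·E[λ|data] = 9·79/16 = 711/16.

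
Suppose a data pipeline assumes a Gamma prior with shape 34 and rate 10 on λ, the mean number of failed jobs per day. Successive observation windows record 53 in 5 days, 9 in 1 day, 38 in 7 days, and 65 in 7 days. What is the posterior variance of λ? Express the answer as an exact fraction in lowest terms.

199/900

Total count: 53 + 9 + 38 + 65 = 165.
Total exposure: 5 + 1 + 7 + 7 = 20 days.
Posterior: α' = 34 + 165 = 199, β' = 10 + 20 = 30.
Posterior variance = α'/β'² = 199/900.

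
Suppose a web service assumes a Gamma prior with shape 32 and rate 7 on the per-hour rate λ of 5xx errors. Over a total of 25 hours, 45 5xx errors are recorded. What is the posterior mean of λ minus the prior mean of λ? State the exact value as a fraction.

-485/224

Total count 45 over total exposure 25 hours.
The Gamma prior is conjugate for the Poisson rate, so λ | data ~ Gamma(32+45, 7+25) = Gamma(77, 32).
Posterior mean = 77/32 = 77/32; prior mean = 32/7 = 32/7. Difference = 77/32 − 32/7 = -485/224.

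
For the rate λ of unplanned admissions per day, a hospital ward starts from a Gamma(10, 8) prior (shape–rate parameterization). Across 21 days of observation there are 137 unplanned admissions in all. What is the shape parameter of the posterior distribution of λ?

Total count 137 over total exposure 21 days.
Posterior: α' = 10 + 137 = 147, β' = 8 + 21 = 29.

147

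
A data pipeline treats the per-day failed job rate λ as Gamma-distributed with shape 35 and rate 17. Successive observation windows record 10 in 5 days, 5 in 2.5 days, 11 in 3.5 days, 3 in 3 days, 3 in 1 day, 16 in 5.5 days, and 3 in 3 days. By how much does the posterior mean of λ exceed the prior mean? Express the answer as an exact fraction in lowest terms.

Total count: 10 + 5 + 11 + 3 + 3 + 16 + 3 = 51.
Total exposure: 5 + 2.5 + 3.5 + 3 + 1 + 5.5 + 3 = 23.5 days.
Gamma(α, β) with Poisson data over total exposure Σt gives posterior Gamma(α+Σx, β+Σt) = Gamma(86, 81/2).
Posterior mean = 86/(81/2) = 172/81; prior mean = 35/17 = 35/17. Difference = 172/81 − 35/17 = 89/1377.

89/1377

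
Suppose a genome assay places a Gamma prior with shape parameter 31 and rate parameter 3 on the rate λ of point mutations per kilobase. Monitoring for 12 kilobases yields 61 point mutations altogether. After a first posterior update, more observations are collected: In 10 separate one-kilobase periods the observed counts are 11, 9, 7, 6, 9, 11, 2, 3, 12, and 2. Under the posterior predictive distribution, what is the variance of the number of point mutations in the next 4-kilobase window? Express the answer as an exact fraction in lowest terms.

Total count 61 over total exposure 12 kilobases.
After the first batch: Gamma(31 + 61, 3 + 12) = Gamma(92, 15).
Total count: 11 + 9 + 7 + 6 + 9 + 11 + 2 + 3 + 12 + 2 = 72.
Total exposure: 10 kilobases.
After the second batch: Gamma(92 + 72, 15 + 10) = Gamma(164, 25).
The posterior predictive for a window of length T is Negative Binomial with variance T·α'·(β'+T)/β'² = 4·164·29/625 = 19024/625.

19024/625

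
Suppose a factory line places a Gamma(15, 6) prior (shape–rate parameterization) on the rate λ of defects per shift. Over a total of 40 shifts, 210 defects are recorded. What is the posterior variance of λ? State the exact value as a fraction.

225/2116

Total count 210 over total exposure 40 shifts.
By Gamma–Poisson conjugacy, the posterior is Gamma(α + Σx, β + Σt) = Gamma(15 + 210, 6 + 40) = Gamma(225, 46).
Posterior variance = α'/β'² = 225/2116.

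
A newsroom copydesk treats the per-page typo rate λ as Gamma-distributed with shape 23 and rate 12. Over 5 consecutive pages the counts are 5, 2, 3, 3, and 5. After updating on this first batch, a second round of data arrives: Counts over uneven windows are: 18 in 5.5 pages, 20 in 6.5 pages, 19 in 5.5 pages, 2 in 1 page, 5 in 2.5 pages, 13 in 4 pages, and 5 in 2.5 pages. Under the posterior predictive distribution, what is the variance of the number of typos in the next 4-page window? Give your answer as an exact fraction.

Total count: 5 + 2 + 3 + 3 + 5 = 18.
Total exposure: 5 pages.
After the first batch: Gamma(23 + 18, 12 + 5) = Gamma(41, 17).
Total count: 18 + 20 + 19 + 2 + 5 + 13 + 5 = 82.
Total exposure: 5.5 + 6.5 + 5.5 + 1 + 2.5 + 4 + 2.5 = 27.5 pages.
After the second batch: Gamma(41 + 82, 17 + 27.5) = Gamma(123, 89/2).
The posterior predictive for a window of length T is Negative Binomial with variance T·α'·(β'+T)/β'² = 4·123·(97/2)/(7921/4) = 95448/7921.

95448/7921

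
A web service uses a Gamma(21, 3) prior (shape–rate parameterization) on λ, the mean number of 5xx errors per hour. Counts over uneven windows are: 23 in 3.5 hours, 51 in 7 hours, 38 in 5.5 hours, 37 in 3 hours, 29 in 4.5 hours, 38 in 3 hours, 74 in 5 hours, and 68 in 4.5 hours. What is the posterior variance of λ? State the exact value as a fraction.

Total count: 23 + 51 + 38 + 37 + 29 + 38 + 74 + 68 = 358.
Total exposure: 3.5 + 7 + 5.5 + 3 + 4.5 + 3 + 5 + 4.5 = 36 hours.
By Gamma–Poisson conjugacy, the posterior is Gamma(α + Σx, β + Σt) = Gamma(21 + 358, 3 + 36) = Gamma(379, 39).
Posterior variance = α'/β'² = 379/1521.

379/1521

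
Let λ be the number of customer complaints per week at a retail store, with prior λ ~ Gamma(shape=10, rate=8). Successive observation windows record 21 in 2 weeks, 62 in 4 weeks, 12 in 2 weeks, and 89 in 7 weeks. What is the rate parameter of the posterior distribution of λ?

Total count: 21 + 62 + 12 + 89 = 184.
Total exposure: 2 + 4 + 2 + 7 = 15 weeks.
By Gamma–Poisson conjugacy, the posterior is Gamma(α + Σx, β + Σt) = Gamma(10 + 184, 8 + 15) = Gamma(194, 23).

23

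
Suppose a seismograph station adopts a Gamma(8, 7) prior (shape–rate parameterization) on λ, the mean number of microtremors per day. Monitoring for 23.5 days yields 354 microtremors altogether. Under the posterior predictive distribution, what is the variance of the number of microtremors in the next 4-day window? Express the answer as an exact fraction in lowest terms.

199824/3721

Total count 354 over total exposure 23.5 days.
Conjugate update: add total count to the shape and total exposure to the rate, giving Gamma(362, 61/2).
The posterior predictive for a window of length T is Negative Binomial with variance T·α'·(β'+T)/β'² = 4·362·(69/2)/(3721/4) = 199824/3721.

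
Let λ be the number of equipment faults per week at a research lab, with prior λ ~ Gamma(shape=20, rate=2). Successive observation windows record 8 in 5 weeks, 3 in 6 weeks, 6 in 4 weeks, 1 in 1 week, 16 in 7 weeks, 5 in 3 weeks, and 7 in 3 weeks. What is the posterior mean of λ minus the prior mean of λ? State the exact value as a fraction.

Total count: 8 + 3 + 6 + 1 + 16 + 5 + 7 = 46.
Total exposure: 5 + 6 + 4 + 1 + 7 + 3 + 3 = 29 weeks.
By Gamma–Poisson conjugacy, the posterior is Gamma(α + Σx, β + Σt) = Gamma(20 + 46, 2 + 29) = Gamma(66, 31).
Posterior mean = 66/31 = 66/31; prior mean = 20/2 = 10. Difference = 66/31 − 10 = -244/31.

-244/31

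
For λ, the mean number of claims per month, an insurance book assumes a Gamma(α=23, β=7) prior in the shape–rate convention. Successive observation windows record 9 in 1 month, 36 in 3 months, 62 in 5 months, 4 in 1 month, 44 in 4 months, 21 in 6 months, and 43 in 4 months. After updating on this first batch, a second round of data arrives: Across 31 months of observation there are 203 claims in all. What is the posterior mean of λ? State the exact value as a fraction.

Total count: 9 + 36 + 62 + 4 + 44 + 21 + 43 = 219.
Total exposure: 1 + 3 + 5 + 1 + 4 + 6 + 4 = 24 months.
After the first batch: Gamma(23 + 219, 7 + 24) = Gamma(242, 31).
Total count 203 over total exposure 31 months.
After the second batch: Gamma(242 + 203, 31 + 31) = Gamma(445, 62).
Posterior mean = α'/β' = 445/62.

445/62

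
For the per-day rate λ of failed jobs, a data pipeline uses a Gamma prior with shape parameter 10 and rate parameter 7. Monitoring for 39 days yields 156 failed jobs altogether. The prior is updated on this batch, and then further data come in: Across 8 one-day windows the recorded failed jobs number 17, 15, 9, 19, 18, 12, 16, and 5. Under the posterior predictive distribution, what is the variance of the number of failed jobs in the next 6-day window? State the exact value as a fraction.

Total count 156 over total exposure 39 days.
After the first batch: Gamma(10 + 156, 7 + 39) = Gamma(166, 46).
Total count: 17 + 15 + 9 + 19 + 18 + 12 + 16 + 5 = 111.
Total exposure: 8 days.
After the second batch: Gamma(166 + 111, 46 + 8) = Gamma(277, 54).
The posterior predictive for a window of length T is Negative Binomial with variance T·α'·(β'+T)/β'² = 6·277·60/2916 = 2770/81.

2770/81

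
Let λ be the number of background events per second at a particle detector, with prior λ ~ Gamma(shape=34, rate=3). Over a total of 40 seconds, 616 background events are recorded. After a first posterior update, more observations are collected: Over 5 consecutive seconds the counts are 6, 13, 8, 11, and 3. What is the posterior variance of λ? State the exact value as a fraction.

Total count 616 over total exposure 40 seconds.
After the first batch: Gamma(34 + 616, 3 + 40) = Gamma(650, 43).
Total count: 6 + 13 + 8 + 11 + 3 = 41.
Total exposure: 5 seconds.
After the second batch: Gamma(650 + 41, 43 + 5) = Gamma(691, 48).
Posterior variance = α'/β'² = 691/2304.

691/2304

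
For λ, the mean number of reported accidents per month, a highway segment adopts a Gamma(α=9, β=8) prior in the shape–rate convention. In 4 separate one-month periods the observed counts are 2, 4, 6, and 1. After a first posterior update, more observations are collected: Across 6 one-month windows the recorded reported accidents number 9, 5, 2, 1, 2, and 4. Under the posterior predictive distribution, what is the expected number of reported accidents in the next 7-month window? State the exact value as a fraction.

Total count: 2 + 4 + 6 + 1 = 13.
Total exposure: 4 months.
After the first batch: Gamma(9 + 13, 8 + 4) = Gamma(22, 12).
Total count: 9 + 5 + 2 + 1 + 2 + 4 = 23.
Total exposure: 6 months.
After the second batch: Gamma(22 + 23, 12 + 6) = Gamma(45, 18).
Predictive mean over a 7-month window = T·E[λ|data] = 7·45/18 = 35/2.

35/2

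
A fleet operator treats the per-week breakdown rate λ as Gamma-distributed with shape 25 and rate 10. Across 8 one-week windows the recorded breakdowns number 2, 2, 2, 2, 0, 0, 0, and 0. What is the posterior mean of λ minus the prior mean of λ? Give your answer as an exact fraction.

-2/3

Total count: 2 + 2 + 2 + 2 + 0 + 0 + 0 + 0 = 8.
Total exposure: 8 weeks.
By Gamma–Poisson conjugacy, the posterior is Gamma(α + Σx, β + Σt) = Gamma(25 + 8, 10 + 8) = Gamma(33, 18).
Posterior mean = 33/18 = 11/6; prior mean = 25/10 = 5/2. Difference = 11/6 − 5/2 = -2/3.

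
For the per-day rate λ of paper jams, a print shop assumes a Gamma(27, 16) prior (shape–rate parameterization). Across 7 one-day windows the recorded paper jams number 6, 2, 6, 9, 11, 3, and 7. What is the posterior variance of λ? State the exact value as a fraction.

71/529

Total count: 6 + 2 + 6 + 9 + 11 + 3 + 7 = 44.
Total exposure: 7 days.
The Gamma prior is conjugate for the Poisson rate, so λ | data ~ Gamma(27+44, 16+7) = Gamma(71, 23).
Posterior variance = α'/β'² = 71/529.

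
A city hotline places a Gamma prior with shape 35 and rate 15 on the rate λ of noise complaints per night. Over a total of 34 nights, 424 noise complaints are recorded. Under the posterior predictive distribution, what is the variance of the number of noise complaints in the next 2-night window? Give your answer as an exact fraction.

46818/2401

Total count 424 over total exposure 34 nights.
Gamma(α, β) with Poisson data over total exposure Σt gives posterior Gamma(α+Σx, β+Σt) = Gamma(459, 49).
The posterior predictive for a window of length T is Negative Binomial with variance T·α'·(β'+T)/β'² = 2·459·51/2401 = 46818/2401.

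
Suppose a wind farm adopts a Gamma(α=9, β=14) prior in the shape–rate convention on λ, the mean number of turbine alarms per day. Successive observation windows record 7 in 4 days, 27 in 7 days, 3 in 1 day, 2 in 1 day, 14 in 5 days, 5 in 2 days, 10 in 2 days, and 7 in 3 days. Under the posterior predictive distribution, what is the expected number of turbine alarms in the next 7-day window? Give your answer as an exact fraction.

196/13

Total count: 7 + 27 + 3 + 2 + 14 + 5 + 10 + 7 = 75.
Total exposure: 4 + 7 + 1 + 1 + 5 + 2 + 2 + 3 = 25 days.
The Gamma prior is conjugate for the Poisson rate, so λ | data ~ Gamma(9+75, 14+25) = Gamma(84, 39).
Predictive mean over a 7-day window = T·E[λ|data] = 7·84/39 = 196/13.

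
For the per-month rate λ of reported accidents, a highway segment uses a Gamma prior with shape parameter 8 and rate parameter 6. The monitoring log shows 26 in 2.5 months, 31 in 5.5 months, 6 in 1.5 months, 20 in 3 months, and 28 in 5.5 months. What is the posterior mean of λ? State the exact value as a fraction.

Total count: 26 + 31 + 6 + 20 + 28 = 111.
Total exposure: 2.5 + 5.5 + 1.5 + 3 + 5.5 = 18 months.
The Gamma prior is conjugate for the Poisson rate, so λ | data ~ Gamma(8+111, 6+18) = Gamma(119, 24).
Posterior mean = α'/β' = 119/24.

119/24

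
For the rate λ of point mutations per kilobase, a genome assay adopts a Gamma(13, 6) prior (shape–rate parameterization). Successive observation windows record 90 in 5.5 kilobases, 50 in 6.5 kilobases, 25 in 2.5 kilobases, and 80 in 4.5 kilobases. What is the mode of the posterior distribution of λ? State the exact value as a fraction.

Total count: 90 + 50 + 25 + 80 = 245.
Total exposure: 5.5 + 6.5 + 2.5 + 4.5 = 19 kilobases.
The Gamma prior is conjugate for the Poisson rate, so λ | data ~ Gamma(13+245, 6+19) = Gamma(258, 25).
Posterior mode = (α'−1)/β' = 257/25.

257/25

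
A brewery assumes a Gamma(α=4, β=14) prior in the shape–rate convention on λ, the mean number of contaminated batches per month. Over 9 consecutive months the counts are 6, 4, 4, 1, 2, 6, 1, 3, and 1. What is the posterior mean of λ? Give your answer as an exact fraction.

Total count: 6 + 4 + 4 + 1 + 2 + 6 + 1 + 3 + 1 = 28.
Total exposure: 9 months.
Conjugate update: add total count to the shape and total exposure to the rate, giving Gamma(32, 23).
Posterior mean = α'/β' = 32/23.

32/23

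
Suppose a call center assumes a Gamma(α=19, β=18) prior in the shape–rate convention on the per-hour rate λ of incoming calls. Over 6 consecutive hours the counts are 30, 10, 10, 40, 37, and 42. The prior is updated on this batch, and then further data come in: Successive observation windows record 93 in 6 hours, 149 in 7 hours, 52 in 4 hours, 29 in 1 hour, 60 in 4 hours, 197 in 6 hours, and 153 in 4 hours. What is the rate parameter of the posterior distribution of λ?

56

Total count: 30 + 10 + 10 + 40 + 37 + 42 = 169.
Total exposure: 6 hours.
After the first batch: Gamma(19 + 169, 18 + 6) = Gamma(188, 24).
Total count: 93 + 149 + 52 + 29 + 60 + 197 + 153 = 733.
Total exposure: 6 + 7 + 4 + 1 + 4 + 6 + 4 = 32 hours.
After the second batch: Gamma(188 + 733, 24 + 32) = Gamma(921, 56).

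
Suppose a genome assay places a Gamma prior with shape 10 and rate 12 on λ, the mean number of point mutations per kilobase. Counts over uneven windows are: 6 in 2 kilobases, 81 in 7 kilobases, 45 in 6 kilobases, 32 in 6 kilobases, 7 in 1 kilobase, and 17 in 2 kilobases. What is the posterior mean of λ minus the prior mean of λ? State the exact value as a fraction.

14/3

Total count: 6 + 81 + 45 + 32 + 7 + 17 = 188.
Total exposure: 2 + 7 + 6 + 6 + 1 + 2 = 24 kilobases.
The Gamma prior is conjugate for the Poisson rate, so λ | data ~ Gamma(10+188, 12+24) = Gamma(198, 36).
Posterior mean = 198/36 = 11/2; prior mean = 10/12 = 5/6. Difference = 11/2 − 5/6 = 14/3.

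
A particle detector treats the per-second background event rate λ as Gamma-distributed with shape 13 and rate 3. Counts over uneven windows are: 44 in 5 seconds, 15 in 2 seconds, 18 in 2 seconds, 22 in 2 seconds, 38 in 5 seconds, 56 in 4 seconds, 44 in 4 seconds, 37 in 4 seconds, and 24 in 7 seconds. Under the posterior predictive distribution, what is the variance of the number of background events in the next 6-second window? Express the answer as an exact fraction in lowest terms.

Total count: 44 + 15 + 18 + 22 + 38 + 56 + 44 + 37 + 24 = 298.
Total exposure: 5 + 2 + 2 + 2 + 5 + 4 + 4 + 4 + 7 = 35 seconds.
The Gamma prior is conjugate for the Poisson rate, so λ | data ~ Gamma(13+298, 3+35) = Gamma(311, 38).
The posterior predictive for a window of length T is Negative Binomial with variance T·α'·(β'+T)/β'² = 6·311·44/1444 = 20526/361.

20526/361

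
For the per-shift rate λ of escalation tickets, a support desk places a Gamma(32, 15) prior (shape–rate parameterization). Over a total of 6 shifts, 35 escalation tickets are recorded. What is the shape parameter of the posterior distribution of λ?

67

Total count 35 over total exposure 6 shifts.
Gamma(α, β) with Poisson data over total exposure Σt gives posterior Gamma(α+Σx, β+Σt) = Gamma(67, 21).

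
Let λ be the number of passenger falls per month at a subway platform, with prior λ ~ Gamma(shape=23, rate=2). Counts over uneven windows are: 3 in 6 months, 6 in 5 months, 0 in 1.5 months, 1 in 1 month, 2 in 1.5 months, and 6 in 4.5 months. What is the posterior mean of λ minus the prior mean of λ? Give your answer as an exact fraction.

-825/86

Total count: 3 + 6 + 0 + 1 + 2 + 6 = 18.
Total exposure: 6 + 5 + 1.5 + 1 + 1.5 + 4.5 = 19.5 months.
By Gamma–Poisson conjugacy, the posterior is Gamma(α + Σx, β + Σt) = Gamma(23 + 18, 2 + 19.5) = Gamma(41, 43/2).
Posterior mean = 41/(43/2) = 82/43; prior mean = 23/2 = 23/2. Difference = 82/43 − 23/2 = -825/86.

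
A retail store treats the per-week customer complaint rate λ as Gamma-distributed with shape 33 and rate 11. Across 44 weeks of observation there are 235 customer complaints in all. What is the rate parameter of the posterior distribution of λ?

Total count 235 over total exposure 44 weeks.
By Gamma–Poisson conjugacy, the posterior is Gamma(α + Σx, β + Σt) = Gamma(33 + 235, 11 + 44) = Gamma(268, 55).

55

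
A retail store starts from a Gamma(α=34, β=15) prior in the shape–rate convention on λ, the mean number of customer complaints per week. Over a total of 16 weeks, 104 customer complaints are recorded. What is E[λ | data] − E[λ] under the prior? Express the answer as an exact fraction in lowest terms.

Total count 104 over total exposure 16 weeks.
Posterior: α' = 34 + 104 = 138, β' = 15 + 16 = 31.
Posterior mean = 138/31 = 138/31; prior mean = 34/15 = 34/15. Difference = 138/31 − 34/15 = 1016/465.

1016/465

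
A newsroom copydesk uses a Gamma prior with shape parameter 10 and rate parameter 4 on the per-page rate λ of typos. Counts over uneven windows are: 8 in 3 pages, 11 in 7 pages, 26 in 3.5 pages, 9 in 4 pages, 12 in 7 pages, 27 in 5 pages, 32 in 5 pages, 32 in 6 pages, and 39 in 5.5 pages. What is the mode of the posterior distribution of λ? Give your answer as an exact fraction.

41/10

Total count: 8 + 11 + 26 + 9 + 12 + 27 + 32 + 32 + 39 = 196.
Total exposure: 3 + 7 + 3.5 + 4 + 7 + 5 + 5 + 6 + 5.5 = 46 pages.
Posterior: α' = 10 + 196 = 206, β' = 4 + 46 = 50.
Posterior mode = (α'−1)/β' = 205/50 = 41/10.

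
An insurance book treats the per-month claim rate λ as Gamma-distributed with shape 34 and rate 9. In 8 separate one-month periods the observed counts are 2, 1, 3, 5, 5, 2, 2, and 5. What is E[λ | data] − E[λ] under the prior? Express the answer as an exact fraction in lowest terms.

-47/153

Total count: 2 + 1 + 3 + 5 + 5 + 2 + 2 + 5 = 25.
Total exposure: 8 months.
Gamma(α, β) with Poisson data over total exposure Σt gives posterior Gamma(α+Σx, β+Σt) = Gamma(59, 17).
Posterior mean = 59/17 = 59/17; prior mean = 34/9 = 34/9. Difference = 59/17 − 34/9 = -47/153.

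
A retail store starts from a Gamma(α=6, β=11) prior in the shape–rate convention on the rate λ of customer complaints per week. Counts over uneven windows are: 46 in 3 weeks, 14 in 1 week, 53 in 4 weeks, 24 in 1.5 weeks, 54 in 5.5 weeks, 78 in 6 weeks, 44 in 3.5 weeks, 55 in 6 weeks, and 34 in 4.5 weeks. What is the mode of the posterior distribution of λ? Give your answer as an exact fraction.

407/46

Total count: 46 + 14 + 53 + 24 + 54 + 78 + 44 + 55 + 34 = 402.
Total exposure: 3 + 1 + 4 + 1.5 + 5.5 + 6 + 3.5 + 6 + 4.5 = 35 weeks.
The Gamma prior is conjugate for the Poisson rate, so λ | data ~ Gamma(6+402, 11+35) = Gamma(408, 46).
Posterior mode = (α'−1)/β' = 407/46.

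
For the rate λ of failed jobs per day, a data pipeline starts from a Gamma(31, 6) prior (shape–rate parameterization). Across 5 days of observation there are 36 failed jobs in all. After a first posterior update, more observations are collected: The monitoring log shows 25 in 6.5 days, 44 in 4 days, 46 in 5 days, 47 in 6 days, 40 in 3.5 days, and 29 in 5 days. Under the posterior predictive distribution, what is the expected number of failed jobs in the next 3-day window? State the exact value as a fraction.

894/41

Total count 36 over total exposure 5 days.
After the first batch: Gamma(31 + 36, 6 + 5) = Gamma(67, 11).
Total count: 25 + 44 + 46 + 47 + 40 + 29 = 231.
Total exposure: 6.5 + 4 + 5 + 6 + 3.5 + 5 = 30 days.
After the second batch: Gamma(67 + 231, 11 + 30) = Gamma(298, 41).
Predictive mean over a 3-day window = T·E[λ|data] = 3·298/41 = 894/41.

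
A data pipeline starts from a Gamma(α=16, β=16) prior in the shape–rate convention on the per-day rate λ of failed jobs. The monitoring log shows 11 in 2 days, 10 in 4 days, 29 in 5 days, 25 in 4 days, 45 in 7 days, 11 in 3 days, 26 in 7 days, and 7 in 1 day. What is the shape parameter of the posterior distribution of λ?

Total count: 11 + 10 + 29 + 25 + 45 + 11 + 26 + 7 = 164.
Total exposure: 2 + 4 + 5 + 4 + 7 + 3 + 7 + 1 = 33 days.
Conjugate update: add total count to the shape and total exposure to the rate, giving Gamma(180, 49).

180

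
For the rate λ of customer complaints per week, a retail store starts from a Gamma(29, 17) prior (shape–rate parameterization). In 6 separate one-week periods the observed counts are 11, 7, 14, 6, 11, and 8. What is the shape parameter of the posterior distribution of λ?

86

Total count: 11 + 7 + 14 + 6 + 11 + 8 = 57.
Total exposure: 6 weeks.
By Gamma–Poisson conjugacy, the posterior is Gamma(α + Σx, β + Σt) = Gamma(29 + 57, 17 + 6) = Gamma(86, 23).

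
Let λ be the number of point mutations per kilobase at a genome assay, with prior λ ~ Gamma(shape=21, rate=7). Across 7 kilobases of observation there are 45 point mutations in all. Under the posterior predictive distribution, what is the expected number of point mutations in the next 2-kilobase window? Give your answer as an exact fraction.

66/7

Total count 45 over total exposure 7 kilobases.
Conjugate update: add total count to the shape and total exposure to the rate, giving Gamma(66, 14).
Predictive mean over a 2-kilobase window = T·E[λ|data] = 2·66/14 = 66/7.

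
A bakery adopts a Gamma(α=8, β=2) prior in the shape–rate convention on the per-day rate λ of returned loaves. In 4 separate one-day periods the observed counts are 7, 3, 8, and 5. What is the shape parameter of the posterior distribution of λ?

Total count: 7 + 3 + 8 + 5 = 23.
Total exposure: 4 days.
Gamma(α, β) with Poisson data over total exposure Σt gives posterior Gamma(α+Σx, β+Σt) = Gamma(31, 6).

31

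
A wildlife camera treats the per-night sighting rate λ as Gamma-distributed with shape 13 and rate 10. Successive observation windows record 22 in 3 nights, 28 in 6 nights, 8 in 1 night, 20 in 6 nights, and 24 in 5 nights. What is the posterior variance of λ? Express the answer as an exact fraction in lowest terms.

115/961

Total count: 22 + 28 + 8 + 20 + 24 = 102.
Total exposure: 3 + 6 + 1 + 6 + 5 = 21 nights.
Gamma(α, β) with Poisson data over total exposure Σt gives posterior Gamma(α+Σx, β+Σt) = Gamma(115, 31).
Posterior variance = α'/β'² = 115/961.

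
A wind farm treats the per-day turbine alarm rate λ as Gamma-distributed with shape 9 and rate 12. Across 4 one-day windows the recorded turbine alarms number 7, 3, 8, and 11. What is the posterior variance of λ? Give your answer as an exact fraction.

19/128

Total count: 7 + 3 + 8 + 11 = 29.
Total exposure: 4 days.
The Gamma prior is conjugate for the Poisson rate, so λ | data ~ Gamma(9+29, 12+4) = Gamma(38, 16).
Posterior variance = α'/β'² = 38/256 = 19/128.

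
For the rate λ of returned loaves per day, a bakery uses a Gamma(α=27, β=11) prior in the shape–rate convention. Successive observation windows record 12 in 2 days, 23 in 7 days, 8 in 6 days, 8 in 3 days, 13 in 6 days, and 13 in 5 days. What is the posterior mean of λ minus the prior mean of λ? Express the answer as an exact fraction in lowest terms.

8/55

Total count: 12 + 23 + 8 + 8 + 13 + 13 = 77.
Total exposure: 2 + 7 + 6 + 3 + 6 + 5 = 29 days.
Gamma(α, β) with Poisson data over total exposure Σt gives posterior Gamma(α+Σx, β+Σt) = Gamma(104, 40).
Posterior mean = 104/40 = 13/5; prior mean = 27/11 = 27/11. Difference = 13/5 − 27/11 = 8/55.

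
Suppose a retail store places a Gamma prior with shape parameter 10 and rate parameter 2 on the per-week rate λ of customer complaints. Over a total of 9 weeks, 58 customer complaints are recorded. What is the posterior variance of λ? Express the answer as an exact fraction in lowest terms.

Total count 58 over total exposure 9 weeks.
By Gamma–Poisson conjugacy, the posterior is Gamma(α + Σx, β + Σt) = Gamma(10 + 58, 2 + 9) = Gamma(68, 11).
Posterior variance = α'/β'² = 68/121.

68/121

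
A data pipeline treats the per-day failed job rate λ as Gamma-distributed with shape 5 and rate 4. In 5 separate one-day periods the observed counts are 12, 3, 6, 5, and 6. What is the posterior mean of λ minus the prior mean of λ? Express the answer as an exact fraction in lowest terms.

Total count: 12 + 3 + 6 + 5 + 6 = 32.
Total exposure: 5 days.
Posterior: α' = 5 + 32 = 37, β' = 4 + 5 = 9.
Posterior mean = 37/9 = 37/9; prior mean = 5/4 = 5/4. Difference = 37/9 − 5/4 = 103/36.

103/36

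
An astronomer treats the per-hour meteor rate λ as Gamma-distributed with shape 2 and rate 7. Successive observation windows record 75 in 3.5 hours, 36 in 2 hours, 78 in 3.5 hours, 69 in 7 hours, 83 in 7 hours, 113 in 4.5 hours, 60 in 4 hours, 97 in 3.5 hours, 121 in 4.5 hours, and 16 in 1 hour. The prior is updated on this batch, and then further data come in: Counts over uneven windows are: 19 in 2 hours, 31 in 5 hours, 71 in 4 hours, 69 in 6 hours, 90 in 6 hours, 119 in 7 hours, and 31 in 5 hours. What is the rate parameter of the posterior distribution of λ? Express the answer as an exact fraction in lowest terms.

Total count: 75 + 36 + 78 + 69 + 83 + 113 + 60 + 97 + 121 + 16 = 748.
Total exposure: 3.5 + 2 + 3.5 + 7 + 7 + 4.5 + 4 + 3.5 + 4.5 + 1 = 40.5 hours.
After the first batch: Gamma(2 + 748, 7 + 40.5) = Gamma(750, 95/2).
Total count: 19 + 31 + 71 + 69 + 90 + 119 + 31 = 430.
Total exposure: 2 + 5 + 4 + 6 + 6 + 7 + 5 = 35 hours.
After the second batch: Gamma(750 + 430, 95/2 + 35) = Gamma(1180, 165/2).

165/2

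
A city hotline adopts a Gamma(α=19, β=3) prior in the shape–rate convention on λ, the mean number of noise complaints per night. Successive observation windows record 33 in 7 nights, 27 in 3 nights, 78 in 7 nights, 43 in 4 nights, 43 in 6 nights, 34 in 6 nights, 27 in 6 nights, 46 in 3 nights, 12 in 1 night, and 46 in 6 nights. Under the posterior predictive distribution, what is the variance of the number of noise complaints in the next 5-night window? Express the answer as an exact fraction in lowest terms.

14535/338

Total count: 33 + 27 + 78 + 43 + 43 + 34 + 27 + 46 + 12 + 46 = 389.
Total exposure: 7 + 3 + 7 + 4 + 6 + 6 + 6 + 3 + 1 + 6 = 49 nights.
Conjugate update: add total count to the shape and total exposure to the rate, giving Gamma(408, 52).
The posterior predictive for a window of length T is Negative Binomial with variance T·α'·(β'+T)/β'² = 5·408·57/2704 = 14535/338.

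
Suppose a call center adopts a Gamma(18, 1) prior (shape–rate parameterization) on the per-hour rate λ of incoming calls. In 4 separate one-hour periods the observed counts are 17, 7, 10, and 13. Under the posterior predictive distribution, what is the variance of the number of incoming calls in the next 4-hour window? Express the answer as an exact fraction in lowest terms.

468/5

Total count: 17 + 7 + 10 + 13 = 47.
Total exposure: 4 hours.
Posterior: α' = 18 + 47 = 65, β' = 1 + 4 = 5.
The posterior predictive for a window of length T is Negative Binomial with variance T·α'·(β'+T)/β'² = 4·65·9/25 = 468/5.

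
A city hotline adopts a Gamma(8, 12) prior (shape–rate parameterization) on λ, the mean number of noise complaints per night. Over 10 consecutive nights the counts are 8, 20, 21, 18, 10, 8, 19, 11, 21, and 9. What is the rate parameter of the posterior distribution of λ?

22

Total count: 8 + 20 + 21 + 18 + 10 + 8 + 19 + 11 + 21 + 9 = 145.
Total exposure: 10 nights.
The Gamma prior is conjugate for the Poisson rate, so λ | data ~ Gamma(8+145, 12+10) = Gamma(153, 22).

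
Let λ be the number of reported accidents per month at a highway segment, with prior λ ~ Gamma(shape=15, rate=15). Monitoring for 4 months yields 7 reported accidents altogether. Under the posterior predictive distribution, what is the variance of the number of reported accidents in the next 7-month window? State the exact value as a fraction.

4004/361

Total count 7 over total exposure 4 months.
By Gamma–Poisson conjugacy, the posterior is Gamma(α + Σx, β + Σt) = Gamma(15 + 7, 15 + 4) = Gamma(22, 19).
The posterior predictive for a window of length T is Negative Binomial with variance T·α'·(β'+T)/β'² = 7·22·26/361 = 4004/361.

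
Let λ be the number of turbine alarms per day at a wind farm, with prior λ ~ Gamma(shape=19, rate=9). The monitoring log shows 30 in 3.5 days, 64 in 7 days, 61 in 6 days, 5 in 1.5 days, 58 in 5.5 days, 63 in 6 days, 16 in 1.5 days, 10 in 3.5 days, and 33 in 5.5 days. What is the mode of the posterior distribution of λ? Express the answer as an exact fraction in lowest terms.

Total count: 30 + 64 + 61 + 5 + 58 + 63 + 16 + 10 + 33 = 340.
Total exposure: 3.5 + 7 + 6 + 1.5 + 5.5 + 6 + 1.5 + 3.5 + 5.5 = 40 days.
By Gamma–Poisson conjugacy, the posterior is Gamma(α + Σx, β + Σt) = Gamma(19 + 340, 9 + 40) = Gamma(359, 49).
Posterior mode = (α'−1)/β' = 358/49.

358/49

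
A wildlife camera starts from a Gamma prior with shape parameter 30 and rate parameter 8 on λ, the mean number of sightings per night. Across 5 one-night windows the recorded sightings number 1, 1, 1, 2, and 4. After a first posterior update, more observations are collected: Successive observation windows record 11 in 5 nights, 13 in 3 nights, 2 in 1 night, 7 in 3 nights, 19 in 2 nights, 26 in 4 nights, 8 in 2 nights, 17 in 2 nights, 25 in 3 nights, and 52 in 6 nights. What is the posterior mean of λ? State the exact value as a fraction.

Total count: 1 + 1 + 1 + 2 + 4 = 9.
Total exposure: 5 nights.
After the first batch: Gamma(30 + 9, 8 + 5) = Gamma(39, 13).
Total count: 11 + 13 + 2 + 7 + 19 + 26 + 8 + 17 + 25 + 52 = 180.
Total exposure: 5 + 3 + 1 + 3 + 2 + 4 + 2 + 2 + 3 + 6 = 31 nights.
After the second batch: Gamma(39 + 180, 13 + 31) = Gamma(219, 44).
Posterior mean = α'/β' = 219/44.

219/44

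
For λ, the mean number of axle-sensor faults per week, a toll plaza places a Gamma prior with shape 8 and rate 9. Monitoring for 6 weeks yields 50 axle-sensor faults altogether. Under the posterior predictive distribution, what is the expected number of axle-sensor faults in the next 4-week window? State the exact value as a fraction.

Total count 50 over total exposure 6 weeks.
The Gamma prior is conjugate for the Poisson rate, so λ | data ~ Gamma(8+50, 9+6) = Gamma(58, 15).
Predictive mean over a 4-week window = T·E[λ|data] = 4·58/15 = 232/15.

232/15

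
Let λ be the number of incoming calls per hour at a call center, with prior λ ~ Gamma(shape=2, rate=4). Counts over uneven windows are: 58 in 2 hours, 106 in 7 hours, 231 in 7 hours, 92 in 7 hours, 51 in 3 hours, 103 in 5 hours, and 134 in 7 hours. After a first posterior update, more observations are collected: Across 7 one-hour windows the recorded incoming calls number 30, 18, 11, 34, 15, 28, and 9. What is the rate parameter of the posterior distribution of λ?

Total count: 58 + 106 + 231 + 92 + 51 + 103 + 134 = 775.
Total exposure: 2 + 7 + 7 + 7 + 3 + 5 + 7 = 38 hours.
After the first batch: Gamma(2 + 775, 4 + 38) = Gamma(777, 42).
Total count: 30 + 18 + 11 + 34 + 15 + 28 + 9 = 145.
Total exposure: 7 hours.
After the second batch: Gamma(777 + 145, 42 + 7) = Gamma(922, 49).

49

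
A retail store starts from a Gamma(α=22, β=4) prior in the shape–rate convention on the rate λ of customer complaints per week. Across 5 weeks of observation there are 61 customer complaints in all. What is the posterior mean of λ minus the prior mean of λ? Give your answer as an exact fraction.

67/18

Total count 61 over total exposure 5 weeks.
The Gamma prior is conjugate for the Poisson rate, so λ | data ~ Gamma(22+61, 4+5) = Gamma(83, 9).
Posterior mean = 83/9 = 83/9; prior mean = 22/4 = 11/2. Difference = 83/9 − 11/2 = 67/18.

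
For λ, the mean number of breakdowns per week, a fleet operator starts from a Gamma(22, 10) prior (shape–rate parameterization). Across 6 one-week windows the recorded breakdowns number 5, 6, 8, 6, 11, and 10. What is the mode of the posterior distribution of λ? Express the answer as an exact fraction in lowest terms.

67/16

Total count: 5 + 6 + 8 + 6 + 11 + 10 = 46.
Total exposure: 6 weeks.
Conjugate update: add total count to the shape and total exposure to the rate, giving Gamma(68, 16).
Posterior mode = (α'−1)/β' = 67/16.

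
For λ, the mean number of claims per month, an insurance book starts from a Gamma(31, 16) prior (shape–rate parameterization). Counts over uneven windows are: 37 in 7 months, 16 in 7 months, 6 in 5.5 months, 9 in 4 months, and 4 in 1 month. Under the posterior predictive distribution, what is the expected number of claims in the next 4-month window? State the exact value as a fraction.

824/81

Total count: 37 + 16 + 6 + 9 + 4 = 72.
Total exposure: 7 + 7 + 5.5 + 4 + 1 = 24.5 months.
By Gamma–Poisson conjugacy, the posterior is Gamma(α + Σx, β + Σt) = Gamma(31 + 72, 16 + 24.5) = Gamma(103, 81/2).
Predictive mean over a 4-month window = T·E[λ|data] = 4·103/(81/2) = 824/81.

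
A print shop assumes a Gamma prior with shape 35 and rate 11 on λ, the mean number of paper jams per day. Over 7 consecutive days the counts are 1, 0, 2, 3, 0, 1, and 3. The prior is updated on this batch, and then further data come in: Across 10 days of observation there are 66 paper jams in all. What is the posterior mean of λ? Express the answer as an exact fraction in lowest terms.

Total count: 1 + 0 + 2 + 3 + 0 + 1 + 3 = 10.
Total exposure: 7 days.
After the first batch: Gamma(35 + 10, 11 + 7) = Gamma(45, 18).
Total count 66 over total exposure 10 days.
After the second batch: Gamma(45 + 66, 18 + 10) = Gamma(111, 28).
Posterior mean = α'/β' = 111/28.

111/28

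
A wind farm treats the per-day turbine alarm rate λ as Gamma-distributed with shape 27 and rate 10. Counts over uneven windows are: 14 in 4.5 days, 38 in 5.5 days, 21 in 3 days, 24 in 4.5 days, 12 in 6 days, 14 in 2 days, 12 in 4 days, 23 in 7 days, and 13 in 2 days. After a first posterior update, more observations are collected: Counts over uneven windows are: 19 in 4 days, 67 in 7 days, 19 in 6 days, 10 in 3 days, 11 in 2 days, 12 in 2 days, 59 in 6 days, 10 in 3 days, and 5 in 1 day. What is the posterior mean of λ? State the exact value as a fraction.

164/33

Total count: 14 + 38 + 21 + 24 + 12 + 14 + 12 + 23 + 13 = 171.
Total exposure: 4.5 + 5.5 + 3 + 4.5 + 6 + 2 + 4 + 7 + 2 = 38.5 days.
After the first batch: Gamma(27 + 171, 10 + 38.5) = Gamma(198, 97/2).
Total count: 19 + 67 + 19 + 10 + 11 + 12 + 59 + 10 + 5 = 212.
Total exposure: 4 + 7 + 6 + 3 + 2 + 2 + 6 + 3 + 1 = 34 days.
After the second batch: Gamma(198 + 212, 97/2 + 34) = Gamma(410, 165/2).
Posterior mean = α'/β' = 410/(165/2) = 164/33.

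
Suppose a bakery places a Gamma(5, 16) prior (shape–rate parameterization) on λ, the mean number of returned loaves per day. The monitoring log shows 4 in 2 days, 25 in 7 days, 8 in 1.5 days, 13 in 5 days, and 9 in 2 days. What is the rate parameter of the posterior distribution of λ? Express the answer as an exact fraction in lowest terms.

Total count: 4 + 25 + 8 + 13 + 9 = 59.
Total exposure: 2 + 7 + 1.5 + 5 + 2 = 17.5 days.
By Gamma–Poisson conjugacy, the posterior is Gamma(α + Σx, β + Σt) = Gamma(5 + 59, 16 + 17.5) = Gamma(64, 67/2).

67/2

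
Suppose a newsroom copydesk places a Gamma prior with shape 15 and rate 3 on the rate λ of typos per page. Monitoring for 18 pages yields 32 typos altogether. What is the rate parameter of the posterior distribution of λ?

21

Total count 32 over total exposure 18 pages.
The Gamma prior is conjugate for the Poisson rate, so λ | data ~ Gamma(15+32, 3+18) = Gamma(47, 21).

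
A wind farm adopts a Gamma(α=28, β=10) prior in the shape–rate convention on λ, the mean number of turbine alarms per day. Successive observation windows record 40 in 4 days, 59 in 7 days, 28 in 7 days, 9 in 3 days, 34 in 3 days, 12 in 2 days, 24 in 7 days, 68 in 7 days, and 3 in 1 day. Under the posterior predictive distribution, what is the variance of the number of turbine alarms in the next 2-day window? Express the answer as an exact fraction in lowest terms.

Total count: 40 + 59 + 28 + 9 + 34 + 12 + 24 + 68 + 3 = 277.
Total exposure: 4 + 7 + 7 + 3 + 3 + 2 + 7 + 7 + 1 = 41 days.
Posterior: α' = 28 + 277 = 305, β' = 10 + 41 = 51.
The posterior predictive for a window of length T is Negative Binomial with variance T·α'·(β'+T)/β'² = 2·305·53/2601 = 32330/2601.

32330/2601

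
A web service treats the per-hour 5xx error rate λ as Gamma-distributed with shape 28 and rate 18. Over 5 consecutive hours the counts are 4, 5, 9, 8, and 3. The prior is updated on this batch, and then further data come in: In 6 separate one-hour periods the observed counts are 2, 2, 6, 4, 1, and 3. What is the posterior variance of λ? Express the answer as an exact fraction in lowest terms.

Total count: 4 + 5 + 9 + 8 + 3 = 29.
Total exposure: 5 hours.
After the first batch: Gamma(28 + 29, 18 + 5) = Gamma(57, 23).
Total count: 2 + 2 + 6 + 4 + 1 + 3 = 18.
Total exposure: 6 hours.
After the second batch: Gamma(57 + 18, 23 + 6) = Gamma(75, 29).
Posterior variance = α'/β'² = 75/841.

75/841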